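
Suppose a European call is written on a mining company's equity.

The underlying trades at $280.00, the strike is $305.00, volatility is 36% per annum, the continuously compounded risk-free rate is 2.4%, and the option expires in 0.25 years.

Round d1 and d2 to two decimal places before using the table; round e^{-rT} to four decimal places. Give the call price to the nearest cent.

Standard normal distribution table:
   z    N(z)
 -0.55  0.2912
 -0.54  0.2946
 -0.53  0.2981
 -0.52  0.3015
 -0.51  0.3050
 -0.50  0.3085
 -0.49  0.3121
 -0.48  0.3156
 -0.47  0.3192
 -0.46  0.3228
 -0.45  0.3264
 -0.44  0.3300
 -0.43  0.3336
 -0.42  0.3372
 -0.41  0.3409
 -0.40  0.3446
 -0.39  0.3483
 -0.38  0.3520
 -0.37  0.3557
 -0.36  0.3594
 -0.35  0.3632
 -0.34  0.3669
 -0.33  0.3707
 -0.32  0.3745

$11.32

σ√T = 0.36 × 0.5000 = 0.1800
d₁ = [ln(280/305) + (0.024 + 0.36²/2)·0.25] / 0.1800 = [-0.0855 + 0.0222] / 0.1800 = -0.3518 which rounds to -0.35
d₂ = d₁ − σ√T = -0.3518 − 0.1800 = -0.5318 which rounds to -0.53
e^(−rT) = e^(−0.024·0.25) = 0.9940
N(d₁) = N(-0.35) = 0.3632;  N(d₂) = N(-0.53) = 0.2981
C = 280·0.3632 − 305·0.9940·0.2981 = 101.6960 − 90.3750 = 11.3210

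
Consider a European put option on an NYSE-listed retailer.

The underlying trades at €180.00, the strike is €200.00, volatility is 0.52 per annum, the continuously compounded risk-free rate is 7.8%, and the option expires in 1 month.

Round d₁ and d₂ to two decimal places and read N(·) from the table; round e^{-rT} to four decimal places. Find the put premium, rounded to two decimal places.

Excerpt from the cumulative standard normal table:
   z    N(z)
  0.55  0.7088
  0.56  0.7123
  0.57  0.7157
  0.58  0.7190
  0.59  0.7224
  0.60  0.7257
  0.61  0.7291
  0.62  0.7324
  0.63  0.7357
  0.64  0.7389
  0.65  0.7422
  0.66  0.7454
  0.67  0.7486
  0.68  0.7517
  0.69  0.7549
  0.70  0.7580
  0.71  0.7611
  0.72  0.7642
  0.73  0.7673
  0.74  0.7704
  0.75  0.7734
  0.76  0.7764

€23.04

σ√T = 0.52·√0.08333 = 0.1501
d₁ = [ln(180/200) + (0.078 + 0.52²/2)·0.08333] / 0.1501 = [-0.1054 + 0.0178] / 0.1501 = -0.5835 → -0.58
d₂ = d₁ − σ√T = -0.5835 − 0.1501 = -0.7336 → -0.73
exp(−rT) = exp(−0.078·0.08333) = 0.9935
N(−d₂) = N(0.73) = 0.7673;  N(−d₁) = N(0.58) = 0.7190
P = 200·0.9935·0.7673 − 180·0.7190 = 152.4625 − 129.4200 = 23.0425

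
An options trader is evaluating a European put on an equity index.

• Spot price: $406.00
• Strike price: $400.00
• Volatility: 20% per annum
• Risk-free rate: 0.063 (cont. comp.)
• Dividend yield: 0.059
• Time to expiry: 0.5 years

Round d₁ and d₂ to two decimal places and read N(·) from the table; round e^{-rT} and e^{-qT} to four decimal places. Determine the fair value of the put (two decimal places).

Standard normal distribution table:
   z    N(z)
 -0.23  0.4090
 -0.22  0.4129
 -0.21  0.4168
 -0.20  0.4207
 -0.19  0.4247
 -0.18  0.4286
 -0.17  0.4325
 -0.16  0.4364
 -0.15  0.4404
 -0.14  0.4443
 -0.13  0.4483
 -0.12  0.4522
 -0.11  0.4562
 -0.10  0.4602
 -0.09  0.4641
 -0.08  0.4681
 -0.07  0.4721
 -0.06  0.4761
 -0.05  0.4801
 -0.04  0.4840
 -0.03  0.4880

σ√T = 0.2·√0.5 = 0.1414
d₁ = [ln(406/400) + (0.063 − 0.059 + 0.2²/2)·0.5] / 0.1414 = [0.0149 + 0.0120] / 0.1414 = 0.1901 → 0.19
d₂ = d₁ − σ√T = 0.1901 − 0.1414 = 0.0487 → 0.05
e^(−qT) = e^(−0.059·0.5) = 0.9709;  e^(−rT) = e^(−0.063·0.5) = 0.9690
P = 400·0.9690·N(-0.05) − 406·0.9709·N(-0.19) = 400·0.9690·0.4801 − 406·0.9709·0.4247 = 186.0868 − 167.4105 = 18.6762

$18.68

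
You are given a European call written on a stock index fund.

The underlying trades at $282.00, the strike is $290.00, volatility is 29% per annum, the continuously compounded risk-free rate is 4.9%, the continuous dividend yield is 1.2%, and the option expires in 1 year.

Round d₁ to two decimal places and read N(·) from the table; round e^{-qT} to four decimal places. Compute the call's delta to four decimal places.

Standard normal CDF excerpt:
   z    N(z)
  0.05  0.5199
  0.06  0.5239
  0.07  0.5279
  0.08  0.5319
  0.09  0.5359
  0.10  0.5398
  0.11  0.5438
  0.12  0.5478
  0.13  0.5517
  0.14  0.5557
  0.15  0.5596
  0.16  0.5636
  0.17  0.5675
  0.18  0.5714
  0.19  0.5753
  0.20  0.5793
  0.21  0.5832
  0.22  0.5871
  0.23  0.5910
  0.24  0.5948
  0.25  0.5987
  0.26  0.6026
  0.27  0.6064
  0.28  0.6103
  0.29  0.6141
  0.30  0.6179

0.5646

σ√T = 0.29 × 1.0000 = 0.2900
d₁ = [ln(282/290) + (0.049 − 0.012 + 0.29²/2)·1] / 0.2900 = [-0.0280 + 0.0791] / 0.2900 = 0.1761 ≈ 0.18
N(d₁) = N(0.18) = 0.5714
Δ_call = e^(−qT)·N(d₁) = 0.9881·0.5714 = 0.5646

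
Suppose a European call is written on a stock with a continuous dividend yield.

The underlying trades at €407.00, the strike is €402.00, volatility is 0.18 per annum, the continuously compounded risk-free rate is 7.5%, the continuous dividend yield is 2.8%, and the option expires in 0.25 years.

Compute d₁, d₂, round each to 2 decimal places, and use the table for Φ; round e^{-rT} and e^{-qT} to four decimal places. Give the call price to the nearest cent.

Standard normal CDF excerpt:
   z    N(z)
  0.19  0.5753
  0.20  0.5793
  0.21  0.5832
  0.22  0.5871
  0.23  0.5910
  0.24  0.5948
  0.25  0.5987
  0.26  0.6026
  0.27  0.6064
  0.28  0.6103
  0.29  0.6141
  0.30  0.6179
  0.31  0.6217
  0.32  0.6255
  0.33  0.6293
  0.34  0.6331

σ√T = 0.18·√0.25 = 0.0900
d₁ = [ln(407/402) + (0.075 − 0.028 + 0.18²/2)·0.25] / 0.0900 = [0.0124 + 0.0158] / 0.0900 = 0.3129 → 0.31
d₂ = d₁ − σ√T = 0.3129 − 0.0900 = 0.2229 → 0.22
exp(−qT) = exp(−0.028·0.25) = 0.9930;  exp(−rT) = exp(−0.075·0.25) = 0.9814
N(d₁) = N(0.31) = 0.6217;  N(d₂) = N(0.22) = 0.5871
C = 407·0.9930·0.6217 − 402·0.9814·0.5871 = 251.2607 − 231.6243 = 19.6363

€19.64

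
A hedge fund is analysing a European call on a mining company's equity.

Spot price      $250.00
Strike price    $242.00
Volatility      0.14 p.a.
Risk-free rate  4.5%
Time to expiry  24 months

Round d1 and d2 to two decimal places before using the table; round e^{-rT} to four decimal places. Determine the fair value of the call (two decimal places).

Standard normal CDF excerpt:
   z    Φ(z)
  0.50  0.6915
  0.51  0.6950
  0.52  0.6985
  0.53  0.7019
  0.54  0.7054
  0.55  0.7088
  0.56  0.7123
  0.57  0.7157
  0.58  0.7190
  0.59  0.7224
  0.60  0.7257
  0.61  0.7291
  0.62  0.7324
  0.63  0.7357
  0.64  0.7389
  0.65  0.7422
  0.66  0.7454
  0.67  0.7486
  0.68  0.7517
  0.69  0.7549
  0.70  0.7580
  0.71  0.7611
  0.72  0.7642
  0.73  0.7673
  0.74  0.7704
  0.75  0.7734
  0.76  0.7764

σ√T = 0.14 × 1.4142 = 0.1980
d₁ = [ln(250/242) + (0.045 + 0.14²/2)·2] / 0.1980 = [0.0325 + 0.1096] / 0.1980 = 0.7178 which rounds to 0.72
d₂ = d₁ − σ√T = 0.7178 − 0.1980 = 0.5198 which rounds to 0.52
e^(−rT) = e^(−0.045·2) = 0.9139
N(d₁) = N(0.72) = 0.7642;  N(d₂) = N(0.52) = 0.6985
C = 250·0.7642 − 242·0.9139·0.6985 = 191.0500 − 154.4829 = 36.5671

$36.57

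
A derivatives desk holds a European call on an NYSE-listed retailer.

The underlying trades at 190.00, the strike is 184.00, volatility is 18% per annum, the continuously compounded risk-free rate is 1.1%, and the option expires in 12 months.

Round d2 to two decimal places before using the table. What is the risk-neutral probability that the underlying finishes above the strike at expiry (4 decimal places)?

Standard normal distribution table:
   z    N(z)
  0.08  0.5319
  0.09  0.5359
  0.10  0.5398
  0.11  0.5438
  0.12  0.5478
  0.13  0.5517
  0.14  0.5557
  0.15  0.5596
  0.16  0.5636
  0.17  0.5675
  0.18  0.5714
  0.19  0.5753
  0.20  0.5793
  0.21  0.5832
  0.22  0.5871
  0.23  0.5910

0.5596

σ√T = 0.18 × 1.0000 = 0.1800
ln(S/K) + (r + σ²/2)T = ln(190/184) + (0.011 + 0.18²/2)·1 = 0.0321 + 0.0272 = 0.0593
d₁ = 0.0593 / 0.1800 = 0.3294 ⇒ 0.33
d₂ = d₁ − σ√T = 0.3294 − 0.1800 = 0.1494 ⇒ 0.15
Pr(exercise) under Q = N(d₂) = 0.5596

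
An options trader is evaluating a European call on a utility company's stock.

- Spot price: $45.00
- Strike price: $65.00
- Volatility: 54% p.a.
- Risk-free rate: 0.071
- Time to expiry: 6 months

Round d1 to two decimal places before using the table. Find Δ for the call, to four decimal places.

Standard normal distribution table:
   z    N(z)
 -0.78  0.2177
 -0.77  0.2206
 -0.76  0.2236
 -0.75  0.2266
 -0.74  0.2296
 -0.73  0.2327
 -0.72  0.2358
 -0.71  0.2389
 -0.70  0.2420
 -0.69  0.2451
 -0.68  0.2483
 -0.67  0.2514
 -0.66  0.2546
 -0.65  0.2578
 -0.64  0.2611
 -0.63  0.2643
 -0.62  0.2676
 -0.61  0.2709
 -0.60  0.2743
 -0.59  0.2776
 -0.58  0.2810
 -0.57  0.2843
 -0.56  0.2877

T = 0.5;  σ√T = 0.3818
d₁ = [ln(45/65) + (0.071 + ½·0.54²)·0.5] / (σ√T) = (-0.3677 + 0.1084) / 0.3818 = -0.6791 ≈ -0.68
N(d₁) = N(-0.68) = 0.2483
Δ_call = N(d₁) = 0.2483

0.2483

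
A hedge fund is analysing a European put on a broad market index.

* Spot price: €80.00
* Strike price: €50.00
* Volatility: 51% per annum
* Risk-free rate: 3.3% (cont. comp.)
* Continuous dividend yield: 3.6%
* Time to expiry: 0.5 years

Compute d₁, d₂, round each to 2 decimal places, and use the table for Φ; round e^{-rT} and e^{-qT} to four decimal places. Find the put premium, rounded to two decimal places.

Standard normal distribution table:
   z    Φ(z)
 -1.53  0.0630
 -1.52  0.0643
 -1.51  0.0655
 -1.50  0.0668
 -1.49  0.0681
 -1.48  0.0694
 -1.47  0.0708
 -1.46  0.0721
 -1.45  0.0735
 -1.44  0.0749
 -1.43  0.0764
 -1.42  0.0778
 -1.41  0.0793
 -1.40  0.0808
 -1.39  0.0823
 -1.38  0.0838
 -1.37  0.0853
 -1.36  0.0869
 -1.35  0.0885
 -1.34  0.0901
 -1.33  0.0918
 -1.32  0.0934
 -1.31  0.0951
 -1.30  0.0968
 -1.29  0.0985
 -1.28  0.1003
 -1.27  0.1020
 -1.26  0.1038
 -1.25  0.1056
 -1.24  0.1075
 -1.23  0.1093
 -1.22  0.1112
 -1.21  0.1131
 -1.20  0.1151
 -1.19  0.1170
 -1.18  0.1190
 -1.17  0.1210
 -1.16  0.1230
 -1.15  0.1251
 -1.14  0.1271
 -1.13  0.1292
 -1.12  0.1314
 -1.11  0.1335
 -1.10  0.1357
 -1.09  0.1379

€1.01

σ√T = 0.51 × 0.7071 = 0.3606
d₁ = [ln(80/50) + (0.033 − 0.036 + 0.51²/2)·0.5] / 0.3606 = [0.4700 + 0.0635] / 0.3606 = 1.4795 which rounds to 1.48
d₂ = d₁ − σ√T = 1.4795 − 0.3606 = 1.1188 which rounds to 1.12
e^(−qT) = e^(−0.036·0.5) = 0.9822;  e^(−rT) = e^(−0.033·0.5) = 0.9836
N(−d₂) = N(-1.12) = 0.1314;  N(−d₁) = N(-1.48) = 0.0694
P = 50·0.9836·0.1314 − 80·0.9822·0.0694 = 6.4623 − 5.4532 = 1.0091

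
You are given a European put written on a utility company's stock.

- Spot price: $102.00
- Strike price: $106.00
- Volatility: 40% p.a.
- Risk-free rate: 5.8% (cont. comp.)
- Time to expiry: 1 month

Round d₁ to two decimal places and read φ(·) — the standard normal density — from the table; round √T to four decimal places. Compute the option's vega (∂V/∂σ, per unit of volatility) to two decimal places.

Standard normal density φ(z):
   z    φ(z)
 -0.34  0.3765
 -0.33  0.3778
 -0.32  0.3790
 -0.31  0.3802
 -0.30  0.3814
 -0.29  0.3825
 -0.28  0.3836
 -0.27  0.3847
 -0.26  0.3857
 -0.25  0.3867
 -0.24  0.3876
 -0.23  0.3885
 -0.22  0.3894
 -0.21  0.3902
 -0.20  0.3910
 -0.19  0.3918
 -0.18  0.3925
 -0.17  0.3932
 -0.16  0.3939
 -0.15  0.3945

σ√T = 0.4 × 0.2887 = 0.1155
ln(S/K) + (r + σ²/2)T = ln(102/106) + (0.058 + 0.4²/2)·0.08333 = -0.0385 + 0.0115 = -0.0270
d₁ = -0.0270 / 0.1155 = -0.2335 ≈ -0.23
√T = √0.08333 = 0.2887
φ(d₁) = φ(-0.23) = 0.3885
vega = S·φ(d₁)·√T = 102·0.3885·0.2887 = 11.4403

11.44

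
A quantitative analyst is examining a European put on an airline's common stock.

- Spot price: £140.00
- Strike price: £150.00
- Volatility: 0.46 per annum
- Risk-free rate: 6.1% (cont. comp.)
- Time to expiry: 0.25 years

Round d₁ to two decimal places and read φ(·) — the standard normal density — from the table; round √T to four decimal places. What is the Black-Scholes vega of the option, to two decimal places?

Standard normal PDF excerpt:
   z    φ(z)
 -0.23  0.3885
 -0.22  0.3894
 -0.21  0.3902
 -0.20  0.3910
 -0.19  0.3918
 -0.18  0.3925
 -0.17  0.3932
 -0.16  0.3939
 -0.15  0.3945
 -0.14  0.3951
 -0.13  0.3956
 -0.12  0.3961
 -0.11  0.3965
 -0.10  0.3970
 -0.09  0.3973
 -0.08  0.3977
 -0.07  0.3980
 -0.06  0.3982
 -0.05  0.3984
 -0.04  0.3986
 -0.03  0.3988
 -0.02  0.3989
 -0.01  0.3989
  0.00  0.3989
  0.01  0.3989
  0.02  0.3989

27.73

T = 0.25;  σ√T = 0.2300
d₁ = [ln(140/150) + (0.061 + ½·0.46²)·0.25] / (σ√T) = (-0.0690 + 0.0417) / 0.2300 = -0.1187 → -0.12
√T = √0.25 = 0.5000
φ(d₁) = φ(-0.12) = 0.3961
vega = S·φ(d₁)·√T = 140·0.3961·0.5000 = 27.7270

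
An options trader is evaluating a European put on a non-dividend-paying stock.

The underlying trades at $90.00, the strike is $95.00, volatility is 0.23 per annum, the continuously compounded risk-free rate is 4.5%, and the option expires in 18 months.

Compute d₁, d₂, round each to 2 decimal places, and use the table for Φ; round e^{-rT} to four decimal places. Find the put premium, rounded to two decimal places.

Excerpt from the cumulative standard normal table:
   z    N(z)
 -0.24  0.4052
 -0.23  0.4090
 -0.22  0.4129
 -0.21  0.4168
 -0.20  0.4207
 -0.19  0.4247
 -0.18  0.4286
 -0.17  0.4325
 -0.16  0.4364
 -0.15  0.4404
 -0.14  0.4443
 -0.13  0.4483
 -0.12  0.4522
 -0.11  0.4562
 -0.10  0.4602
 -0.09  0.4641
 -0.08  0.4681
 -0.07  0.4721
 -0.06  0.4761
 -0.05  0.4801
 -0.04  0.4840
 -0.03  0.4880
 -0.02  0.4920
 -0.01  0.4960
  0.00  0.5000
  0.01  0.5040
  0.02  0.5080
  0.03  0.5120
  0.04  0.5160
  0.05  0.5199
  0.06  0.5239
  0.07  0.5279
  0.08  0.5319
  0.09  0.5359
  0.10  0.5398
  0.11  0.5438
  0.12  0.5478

T = 1.5;  σ√T = 0.2817
ln(S/K) + (r + σ²/2)T = ln(90/95) + (0.045 + 0.23²/2)·1.5 = -0.0541 + 0.1072 = 0.0531
d₁ = 0.0531 / 0.2817 = 0.1885 ⇒ 0.19
d₂ = d₁ − σ√T = 0.1885 − 0.2817 = -0.0932 ⇒ -0.09
exp(−rT) = exp(−0.045·1.5) = 0.9347
N(−d₂) = N(0.09) = 0.5359;  N(−d₁) = N(-0.19) = 0.4247
P = 95·0.9347·0.5359 − 90·0.4247 = 47.5860 − 38.2230 = 9.3630

$9.36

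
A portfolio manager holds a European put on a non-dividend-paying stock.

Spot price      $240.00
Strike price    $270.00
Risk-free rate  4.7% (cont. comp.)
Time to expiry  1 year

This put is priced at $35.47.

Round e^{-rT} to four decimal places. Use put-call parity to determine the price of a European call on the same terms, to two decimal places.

$17.86

exp(−rT) = exp(−0.047·1) = 0.9541
Put-call parity: C − P = S − K·e^(−rT) = 240 − 270·0.9541 = 240 − 257.6070 = -17.6070
C = P + (C − P) = 35.47 + (-17.6070) = 17.8630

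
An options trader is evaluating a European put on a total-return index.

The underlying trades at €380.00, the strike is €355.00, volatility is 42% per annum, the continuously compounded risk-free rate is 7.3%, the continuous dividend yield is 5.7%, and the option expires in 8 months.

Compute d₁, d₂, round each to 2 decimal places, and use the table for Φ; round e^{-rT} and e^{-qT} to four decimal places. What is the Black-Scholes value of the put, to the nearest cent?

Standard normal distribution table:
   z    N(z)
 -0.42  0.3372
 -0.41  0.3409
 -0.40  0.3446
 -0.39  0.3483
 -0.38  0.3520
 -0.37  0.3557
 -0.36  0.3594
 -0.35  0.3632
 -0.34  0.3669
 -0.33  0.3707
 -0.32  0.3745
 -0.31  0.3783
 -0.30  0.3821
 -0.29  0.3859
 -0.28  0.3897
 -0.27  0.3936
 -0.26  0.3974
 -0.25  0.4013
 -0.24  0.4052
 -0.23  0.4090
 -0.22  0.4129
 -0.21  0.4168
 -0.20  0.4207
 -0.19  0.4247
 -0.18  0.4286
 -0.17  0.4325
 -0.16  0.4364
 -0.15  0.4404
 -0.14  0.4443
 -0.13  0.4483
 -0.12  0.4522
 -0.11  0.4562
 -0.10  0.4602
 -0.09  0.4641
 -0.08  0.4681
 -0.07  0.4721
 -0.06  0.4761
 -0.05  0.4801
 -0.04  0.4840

€34.92

T = 0.6667;  σ√T = 0.3429
ln(S/K) + (r − q + σ²/2)T = ln(380/355) + (0.073 − 0.057 + 0.42²/2)·0.6667 = 0.0681 + 0.0695 = 0.1375
d₁ = 0.1375 / 0.3429 = 0.4010 which rounds to 0.40
d₂ = d₁ − σ√T = 0.4010 − 0.3429 = 0.0581 which rounds to 0.06
exp(−qT) = exp(−0.057·0.6667) = 0.9627;  exp(−rT) = exp(−0.073·0.6667) = 0.9525
N(−d₂) = N(-0.06) = 0.4761;  N(−d₁) = N(-0.40) = 0.3446
P = 355·0.9525·0.4761 − 380·0.9627·0.3446 = 160.9873 − 126.0636 = 34.9236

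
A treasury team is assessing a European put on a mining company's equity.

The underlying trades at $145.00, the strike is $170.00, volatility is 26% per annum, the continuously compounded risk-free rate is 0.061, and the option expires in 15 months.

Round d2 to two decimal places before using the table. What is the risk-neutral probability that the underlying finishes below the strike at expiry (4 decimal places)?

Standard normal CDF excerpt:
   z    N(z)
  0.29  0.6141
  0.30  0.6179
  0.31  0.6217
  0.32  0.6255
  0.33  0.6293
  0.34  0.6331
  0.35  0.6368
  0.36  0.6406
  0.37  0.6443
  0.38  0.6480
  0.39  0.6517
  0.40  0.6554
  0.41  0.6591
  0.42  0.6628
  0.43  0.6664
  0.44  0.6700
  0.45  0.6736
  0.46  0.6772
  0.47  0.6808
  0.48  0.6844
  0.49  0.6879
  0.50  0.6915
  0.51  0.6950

σ√T = 0.26·√1.25 = 0.2907
d₁ = [ln(145/170) + (0.061 + 0.26²/2)·1.25] / 0.2907 = [-0.1591 + 0.1185] / 0.2907 = -0.1395 ⇒ -0.14
d₂ = d₁ − σ√T = -0.1395 − 0.2907 = -0.4302 ⇒ -0.43
Pr(exercise) under Q = N(−d₂) = N(0.43) = 0.6664

0.6664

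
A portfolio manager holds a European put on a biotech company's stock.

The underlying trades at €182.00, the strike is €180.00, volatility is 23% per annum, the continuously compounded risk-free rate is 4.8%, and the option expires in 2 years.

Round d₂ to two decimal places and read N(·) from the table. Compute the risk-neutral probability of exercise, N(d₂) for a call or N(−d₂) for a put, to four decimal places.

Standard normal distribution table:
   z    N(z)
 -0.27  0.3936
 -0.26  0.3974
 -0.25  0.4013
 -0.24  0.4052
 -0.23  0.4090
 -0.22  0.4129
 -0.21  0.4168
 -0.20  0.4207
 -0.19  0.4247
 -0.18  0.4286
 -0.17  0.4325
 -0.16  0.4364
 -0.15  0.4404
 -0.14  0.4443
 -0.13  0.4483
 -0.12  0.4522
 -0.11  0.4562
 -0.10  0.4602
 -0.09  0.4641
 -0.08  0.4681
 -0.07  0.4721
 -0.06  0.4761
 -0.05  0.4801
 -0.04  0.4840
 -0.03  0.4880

σ√T = 0.23 × 1.4142 = 0.3253
d₁ = [ln(182/180) + (0.048 + ½·0.23²)·2] / (σ√T) = (0.0110 + 0.1489) / 0.3253 = 0.4917 ≈ 0.49
d₂ = 0.4917 − 0.3253 = 0.1665 ≈ 0.17
Pr(exercise) under Q = N(−d₂) = N(-0.17) = 0.4325

0.4325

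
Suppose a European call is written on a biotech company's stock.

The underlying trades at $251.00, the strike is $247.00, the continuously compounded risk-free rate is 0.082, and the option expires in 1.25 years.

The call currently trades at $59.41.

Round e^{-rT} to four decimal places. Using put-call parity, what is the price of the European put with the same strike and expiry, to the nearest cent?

$31.35

exp(−rT) = exp(−0.082·1.25) = 0.9026
Put-call parity: C − P = S − K·e^(−rT) = 251 − 247·0.9026 = 251 − 222.9422 = 28.0578
P = C − (C − P) = 59.41 − (28.0578) = 31.3522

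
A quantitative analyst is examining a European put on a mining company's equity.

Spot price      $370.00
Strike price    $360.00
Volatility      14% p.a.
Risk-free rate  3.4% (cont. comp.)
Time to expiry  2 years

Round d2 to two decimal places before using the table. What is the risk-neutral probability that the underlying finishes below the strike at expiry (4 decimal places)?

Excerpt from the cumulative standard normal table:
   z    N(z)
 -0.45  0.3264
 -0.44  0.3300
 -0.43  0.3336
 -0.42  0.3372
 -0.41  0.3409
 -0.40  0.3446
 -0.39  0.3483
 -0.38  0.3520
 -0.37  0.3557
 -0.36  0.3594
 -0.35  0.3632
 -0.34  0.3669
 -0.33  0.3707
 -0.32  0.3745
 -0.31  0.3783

0.3520

σ√T = 0.14·√2 = 0.1980
d₁ = [ln(370/360) + (0.034 + ½·0.14²)·2] / (σ√T) = (0.0274 + 0.0876) / 0.1980 = 0.5808 which rounds to 0.58
d₂ = 0.5808 − 0.1980 = 0.3828 which rounds to 0.38
Pr(exercise) under Q = N(−d₂) = N(-0.38) = 0.3520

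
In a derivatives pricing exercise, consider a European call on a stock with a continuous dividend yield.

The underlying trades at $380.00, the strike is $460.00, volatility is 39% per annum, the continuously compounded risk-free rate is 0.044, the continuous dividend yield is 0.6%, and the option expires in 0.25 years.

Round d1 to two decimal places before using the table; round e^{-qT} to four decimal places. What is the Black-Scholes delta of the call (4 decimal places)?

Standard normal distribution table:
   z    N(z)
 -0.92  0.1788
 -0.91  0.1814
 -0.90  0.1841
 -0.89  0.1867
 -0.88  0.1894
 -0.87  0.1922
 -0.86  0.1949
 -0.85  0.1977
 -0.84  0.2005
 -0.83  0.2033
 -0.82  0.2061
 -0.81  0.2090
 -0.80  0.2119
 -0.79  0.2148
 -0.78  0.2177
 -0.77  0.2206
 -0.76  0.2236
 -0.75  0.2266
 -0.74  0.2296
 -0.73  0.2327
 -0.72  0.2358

0.2030

σ√T = 0.39 × 0.5000 = 0.1950
d₁ = [ln(380/460) + (0.044 − 0.006 + ½·0.39²)·0.25] / (σ√T) = (-0.1911 + 0.0285) / 0.1950 = -0.8336 ⇒ -0.83
N(d₁) = N(-0.83) = 0.2033
Δ_call = exp(−qT)·N(d₁) = 0.9985·0.2033 = 0.2030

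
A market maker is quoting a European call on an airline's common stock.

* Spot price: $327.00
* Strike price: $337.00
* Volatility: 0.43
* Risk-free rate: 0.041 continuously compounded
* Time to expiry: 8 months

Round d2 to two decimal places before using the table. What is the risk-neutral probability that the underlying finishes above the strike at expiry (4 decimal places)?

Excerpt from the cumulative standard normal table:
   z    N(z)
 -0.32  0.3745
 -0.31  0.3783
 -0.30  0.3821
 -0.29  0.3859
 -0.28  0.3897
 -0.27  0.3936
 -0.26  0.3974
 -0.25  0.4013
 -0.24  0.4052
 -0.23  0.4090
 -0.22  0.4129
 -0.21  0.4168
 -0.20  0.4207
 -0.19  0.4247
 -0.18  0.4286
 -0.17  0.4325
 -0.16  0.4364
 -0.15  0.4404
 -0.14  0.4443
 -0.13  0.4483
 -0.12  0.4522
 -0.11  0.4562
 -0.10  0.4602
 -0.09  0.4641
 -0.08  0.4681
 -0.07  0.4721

0.4286

σ√T = 0.43·√0.6667 = 0.3511
d₁ = [ln(327/337) + (0.041 + 0.43²/2)·0.6667] / 0.3511 = [-0.0301 + 0.0890] / 0.3511 = 0.1676 which rounds to 0.17
d₂ = d₁ − σ√T = 0.1676 − 0.3511 = -0.1835 which rounds to -0.18
Risk-neutral Pr[S_T > K] = N(d₂) = N(-0.18) = 0.4286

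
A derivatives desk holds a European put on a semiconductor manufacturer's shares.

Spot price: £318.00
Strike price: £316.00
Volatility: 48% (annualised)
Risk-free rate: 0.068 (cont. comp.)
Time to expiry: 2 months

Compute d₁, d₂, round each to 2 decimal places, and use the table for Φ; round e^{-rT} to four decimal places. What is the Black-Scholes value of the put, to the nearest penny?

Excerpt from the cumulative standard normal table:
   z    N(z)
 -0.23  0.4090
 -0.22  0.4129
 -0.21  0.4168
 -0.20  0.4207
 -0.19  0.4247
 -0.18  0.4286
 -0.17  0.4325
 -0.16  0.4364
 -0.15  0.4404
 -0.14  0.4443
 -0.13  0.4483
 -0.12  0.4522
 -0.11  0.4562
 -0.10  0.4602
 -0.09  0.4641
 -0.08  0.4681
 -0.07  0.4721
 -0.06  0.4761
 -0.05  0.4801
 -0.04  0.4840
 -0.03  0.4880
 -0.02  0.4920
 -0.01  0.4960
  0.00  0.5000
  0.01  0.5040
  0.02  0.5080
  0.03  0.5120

σ√T = 0.48·√0.1667 = 0.1960
ln(S/K) + (r + σ²/2)T = ln(318/316) + (0.068 + 0.48²/2)·0.1667 = 0.0063 + 0.0305 = 0.0368
d₁ = 0.0368 / 0.1960 = 0.1880 which rounds to 0.19
d₂ = d₁ − σ√T = 0.1880 − 0.1960 = -0.0079 which rounds to -0.01
exp(−rT) = exp(−0.068·0.1667) = 0.9887
P = 316·0.9887·N(0.01) − 318·N(-0.19) = 316·0.9887·0.5040 − 318·0.4247 = 157.4643 − 135.0546 = 22.4097

£22.41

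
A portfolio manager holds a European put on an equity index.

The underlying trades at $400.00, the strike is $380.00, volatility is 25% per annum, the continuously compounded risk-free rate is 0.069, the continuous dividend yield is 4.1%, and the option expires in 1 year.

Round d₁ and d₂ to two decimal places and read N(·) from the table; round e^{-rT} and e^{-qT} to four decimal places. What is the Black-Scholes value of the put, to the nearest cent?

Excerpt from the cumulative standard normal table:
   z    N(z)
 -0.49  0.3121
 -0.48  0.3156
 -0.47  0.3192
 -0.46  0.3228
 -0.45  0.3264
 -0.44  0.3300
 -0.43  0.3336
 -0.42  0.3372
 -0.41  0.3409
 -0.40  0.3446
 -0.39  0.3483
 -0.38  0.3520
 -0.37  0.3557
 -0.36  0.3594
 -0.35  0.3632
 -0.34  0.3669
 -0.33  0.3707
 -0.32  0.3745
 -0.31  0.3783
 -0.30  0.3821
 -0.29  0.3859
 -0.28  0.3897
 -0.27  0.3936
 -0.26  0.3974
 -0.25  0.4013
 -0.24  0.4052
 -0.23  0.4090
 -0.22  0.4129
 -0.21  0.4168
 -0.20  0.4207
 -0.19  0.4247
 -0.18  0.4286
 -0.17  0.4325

$23.93

σ√T = 0.25·√1 = 0.2500
d₁ = [ln(400/380) + (0.069 − 0.041 + 0.25²/2)·1] / 0.2500 = [0.0513 + 0.0593] / 0.2500 = 0.4422 ≈ 0.44
d₂ = d₁ − σ√T = 0.4422 − 0.2500 = 0.1922 ≈ 0.19
exp(−qT) = exp(−0.041·1) = 0.9598;  exp(−rT) = exp(−0.069·1) = 0.9333
N(−d₂) = N(-0.19) = 0.4247;  N(−d₁) = N(-0.44) = 0.3300
P = 380·0.9333·0.4247 − 400·0.9598·0.3300 = 150.6216 − 126.6936 = 23.9280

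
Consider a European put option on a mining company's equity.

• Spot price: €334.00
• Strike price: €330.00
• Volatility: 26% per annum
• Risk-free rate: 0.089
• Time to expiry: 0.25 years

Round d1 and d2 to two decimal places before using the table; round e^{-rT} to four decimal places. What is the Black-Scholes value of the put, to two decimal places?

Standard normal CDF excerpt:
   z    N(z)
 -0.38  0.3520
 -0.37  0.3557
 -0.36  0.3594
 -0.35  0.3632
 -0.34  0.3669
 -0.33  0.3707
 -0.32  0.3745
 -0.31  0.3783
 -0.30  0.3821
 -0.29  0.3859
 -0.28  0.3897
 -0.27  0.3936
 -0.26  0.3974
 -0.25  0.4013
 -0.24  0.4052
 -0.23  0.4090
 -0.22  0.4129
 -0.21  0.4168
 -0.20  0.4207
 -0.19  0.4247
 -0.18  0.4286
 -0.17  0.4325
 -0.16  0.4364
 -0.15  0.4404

€11.96

σ√T = 0.26 × 0.5000 = 0.1300
d₁ = [ln(334/330) + (0.089 + 0.26²/2)·0.25] / 0.1300 = [0.0120 + 0.0307] / 0.1300 = 0.3288 ≈ 0.33
d₂ = d₁ − σ√T = 0.3288 − 0.1300 = 0.1988 ≈ 0.20
e^(−rT) = e^(−0.089·0.25) = 0.9780
P = 330·0.9780·N(-0.20) − 334·N(-0.33) = 330·0.9780·0.4207 − 334·0.3707 = 135.7767 − 123.8138 = 11.9629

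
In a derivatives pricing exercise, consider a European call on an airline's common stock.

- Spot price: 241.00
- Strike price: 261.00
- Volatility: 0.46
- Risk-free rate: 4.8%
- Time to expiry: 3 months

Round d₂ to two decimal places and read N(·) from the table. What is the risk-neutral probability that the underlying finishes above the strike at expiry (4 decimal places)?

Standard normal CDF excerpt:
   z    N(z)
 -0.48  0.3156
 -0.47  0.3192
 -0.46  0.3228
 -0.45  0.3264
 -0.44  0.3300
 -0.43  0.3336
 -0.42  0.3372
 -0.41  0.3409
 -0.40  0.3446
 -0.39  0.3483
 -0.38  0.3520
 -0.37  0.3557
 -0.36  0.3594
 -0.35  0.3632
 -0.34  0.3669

0.3409

σ√T = 0.46 × 0.5000 = 0.2300
d₁ = [ln(241/261) + (0.048 + 0.46²/2)·0.25] / 0.2300 = [-0.0797 + 0.0384] / 0.2300 = -0.1794 which rounds to -0.18
d₂ = d₁ − σ√T = -0.1794 − 0.2300 = -0.4094 which rounds to -0.41
Pr(exercise) under Q = N(d₂) = 0.3409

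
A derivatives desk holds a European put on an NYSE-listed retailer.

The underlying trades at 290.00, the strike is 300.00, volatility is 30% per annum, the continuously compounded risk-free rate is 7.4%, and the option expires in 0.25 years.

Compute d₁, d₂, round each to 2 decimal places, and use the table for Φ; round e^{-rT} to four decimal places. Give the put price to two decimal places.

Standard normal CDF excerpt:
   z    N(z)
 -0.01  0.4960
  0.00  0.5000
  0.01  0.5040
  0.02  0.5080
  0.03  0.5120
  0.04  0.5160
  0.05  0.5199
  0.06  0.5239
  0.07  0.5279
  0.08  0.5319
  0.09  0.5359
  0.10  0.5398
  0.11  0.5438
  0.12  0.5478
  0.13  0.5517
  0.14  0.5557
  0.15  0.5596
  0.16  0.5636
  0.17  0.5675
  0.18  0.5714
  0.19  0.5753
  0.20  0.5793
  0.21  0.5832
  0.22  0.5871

19.80

σ√T = 0.3 × 0.5000 = 0.1500
d₁ = [ln(290/300) + (0.074 + ½·0.3²)·0.25] / (σ√T) = (-0.0339 + 0.0297) / 0.1500 = -0.0277 → -0.03
d₂ = -0.0277 − 0.1500 = -0.1777 → -0.18
e^(−rT) = e^(−0.074·0.25) = 0.9817
P = 300·0.9817·N(0.18) − 290·N(0.03) = 300·0.9817·0.5714 − 290·0.5120 = 168.2830 − 148.4800 = 19.8030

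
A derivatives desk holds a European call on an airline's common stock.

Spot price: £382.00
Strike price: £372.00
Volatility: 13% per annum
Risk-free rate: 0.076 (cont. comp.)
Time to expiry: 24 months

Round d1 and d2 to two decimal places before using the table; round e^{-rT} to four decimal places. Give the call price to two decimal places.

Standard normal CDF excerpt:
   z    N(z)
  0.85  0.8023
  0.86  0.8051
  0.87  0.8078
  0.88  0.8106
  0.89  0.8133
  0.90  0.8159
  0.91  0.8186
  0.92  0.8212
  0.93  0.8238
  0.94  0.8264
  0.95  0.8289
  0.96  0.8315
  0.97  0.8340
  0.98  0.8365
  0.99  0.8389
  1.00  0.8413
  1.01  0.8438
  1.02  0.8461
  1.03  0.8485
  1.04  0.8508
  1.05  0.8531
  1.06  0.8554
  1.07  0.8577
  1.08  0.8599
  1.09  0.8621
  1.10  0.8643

σ√T = 0.13 × 1.4142 = 0.1838
ln(S/K) + (r + σ²/2)T = ln(382/372) + (0.076 + 0.13²/2)·2 = 0.0265 + 0.1689 = 0.1954
d₁ = 0.1954 / 0.1838 = 1.0630 → 1.06
d₂ = d₁ − σ√T = 1.0630 − 0.1838 = 0.8791 → 0.88
exp(−rT) = exp(−0.076·2) = 0.8590
C = 382·N(1.06) − 372·0.8590·N(0.88) = 382·0.8554 − 372·0.8590·0.8106 = 326.7628 − 259.0256 = 67.7372

£67.74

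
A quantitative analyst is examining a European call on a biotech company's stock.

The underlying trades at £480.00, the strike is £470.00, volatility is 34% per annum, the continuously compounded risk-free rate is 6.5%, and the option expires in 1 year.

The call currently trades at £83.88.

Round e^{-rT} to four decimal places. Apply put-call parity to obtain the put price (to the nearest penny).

exp(−rT) = exp(−0.065·1) = 0.9371
Put-call parity: C − P = S − K·e^(−rT) = 480 − 470·0.9371 = 480 − 440.4370 = 39.5630
P = C − (C − P) = 83.88 − (39.5630) = 44.3170

£44.32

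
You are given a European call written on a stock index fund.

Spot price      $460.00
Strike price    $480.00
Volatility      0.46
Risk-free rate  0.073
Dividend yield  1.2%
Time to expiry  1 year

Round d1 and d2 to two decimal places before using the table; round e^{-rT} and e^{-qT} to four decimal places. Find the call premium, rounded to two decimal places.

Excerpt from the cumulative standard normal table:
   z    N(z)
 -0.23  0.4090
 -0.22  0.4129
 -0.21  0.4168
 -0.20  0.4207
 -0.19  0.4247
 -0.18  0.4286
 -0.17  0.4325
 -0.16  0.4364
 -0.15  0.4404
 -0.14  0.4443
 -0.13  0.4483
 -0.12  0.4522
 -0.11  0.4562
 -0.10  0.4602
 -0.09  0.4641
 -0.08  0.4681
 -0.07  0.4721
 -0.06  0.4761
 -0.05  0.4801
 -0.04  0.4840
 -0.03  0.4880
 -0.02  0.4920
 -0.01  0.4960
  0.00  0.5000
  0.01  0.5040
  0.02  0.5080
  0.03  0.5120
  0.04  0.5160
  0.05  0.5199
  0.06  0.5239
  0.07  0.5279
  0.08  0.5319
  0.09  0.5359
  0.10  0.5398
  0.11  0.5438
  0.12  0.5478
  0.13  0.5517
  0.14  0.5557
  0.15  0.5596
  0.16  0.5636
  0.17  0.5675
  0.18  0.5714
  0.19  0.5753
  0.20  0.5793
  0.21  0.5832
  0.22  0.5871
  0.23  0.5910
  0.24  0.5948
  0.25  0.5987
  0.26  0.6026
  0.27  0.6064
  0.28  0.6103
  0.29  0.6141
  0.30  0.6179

T = 1;  σ√T = 0.4600
d₁ = [ln(460/480) + (0.073 − 0.012 + 0.46²/2)·1] / 0.4600 = [-0.0426 + 0.1668] / 0.4600 = 0.2701 → 0.27
d₂ = d₁ − σ√T = 0.2701 − 0.4600 = -0.1899 → -0.19
e^(−qT) = e^(−0.012·1) = 0.9881;  e^(−rT) = e^(−0.073·1) = 0.9296
C = 460·0.9881·N(0.27) − 480·0.9296·N(-0.19) = 460·0.9881·0.6064 − 480·0.9296·0.4247 = 275.6246 − 189.5045 = 86.1200

$86.12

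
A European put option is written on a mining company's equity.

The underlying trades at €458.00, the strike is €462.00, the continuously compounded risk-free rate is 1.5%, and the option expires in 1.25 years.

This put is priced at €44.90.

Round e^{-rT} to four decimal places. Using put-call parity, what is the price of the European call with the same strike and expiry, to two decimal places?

exp(−rT) = exp(−0.015·1.25) = 0.9814
Put-call parity: C − P = S − K·e^(−rT) = 458 − 462·0.9814 = 458 − 453.4068 = 4.5932
C = P + (C − P) = 44.90 + (4.5932) = 49.4932

€49.49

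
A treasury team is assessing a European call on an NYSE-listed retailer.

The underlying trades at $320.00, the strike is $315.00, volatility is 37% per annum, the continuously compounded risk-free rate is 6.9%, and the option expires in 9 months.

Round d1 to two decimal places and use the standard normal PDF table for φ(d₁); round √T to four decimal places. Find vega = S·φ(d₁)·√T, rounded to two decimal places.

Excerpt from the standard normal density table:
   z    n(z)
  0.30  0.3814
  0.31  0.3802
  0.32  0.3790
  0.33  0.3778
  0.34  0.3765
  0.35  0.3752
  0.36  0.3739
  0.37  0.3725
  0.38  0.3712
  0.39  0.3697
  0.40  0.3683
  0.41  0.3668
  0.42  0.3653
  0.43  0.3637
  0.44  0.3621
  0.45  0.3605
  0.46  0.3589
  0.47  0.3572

103.23

T = 0.75;  σ√T = 0.3204
d₁ = [ln(320/315) + (0.069 + 0.37²/2)·0.75] / 0.3204 = [0.0157 + 0.1031] / 0.3204 = 0.3709 which rounds to 0.37
√T = √0.75 = 0.8660
φ(d₁) = φ(0.37) = 0.3725
vega = S·φ(d₁)·√T = 320·0.3725·0.8660 = 103.2272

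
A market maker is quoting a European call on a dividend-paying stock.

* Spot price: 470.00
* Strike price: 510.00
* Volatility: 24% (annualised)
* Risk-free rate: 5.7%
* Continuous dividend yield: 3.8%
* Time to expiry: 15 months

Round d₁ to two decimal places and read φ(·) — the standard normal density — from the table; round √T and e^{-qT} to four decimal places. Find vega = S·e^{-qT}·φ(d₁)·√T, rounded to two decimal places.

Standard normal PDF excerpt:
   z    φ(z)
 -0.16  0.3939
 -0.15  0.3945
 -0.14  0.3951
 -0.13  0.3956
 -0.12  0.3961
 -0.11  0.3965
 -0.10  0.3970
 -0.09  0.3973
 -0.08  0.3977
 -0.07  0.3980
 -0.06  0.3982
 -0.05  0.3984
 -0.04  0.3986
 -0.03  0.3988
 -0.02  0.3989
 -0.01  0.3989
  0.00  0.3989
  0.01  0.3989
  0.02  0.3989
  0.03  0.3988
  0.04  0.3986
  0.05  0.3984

σ√T = 0.24·√1.25 = 0.2683
d₁ = [ln(470/510) + (0.057 − 0.038 + ½·0.24²)·1.25] / (σ√T) = (-0.0817 + 0.0598) / 0.2683 = -0.0817 ⇒ -0.08
√T = √1.25 = 1.1180
φ(d₁) = φ(-0.08) = 0.3977
exp(−qT) = exp(−0.038·1.25) = 0.9536
vega = S·exp(−qT)·φ(d₁)·√T = 470·0.9536·0.3977·1.1180 = 199.2790

199.28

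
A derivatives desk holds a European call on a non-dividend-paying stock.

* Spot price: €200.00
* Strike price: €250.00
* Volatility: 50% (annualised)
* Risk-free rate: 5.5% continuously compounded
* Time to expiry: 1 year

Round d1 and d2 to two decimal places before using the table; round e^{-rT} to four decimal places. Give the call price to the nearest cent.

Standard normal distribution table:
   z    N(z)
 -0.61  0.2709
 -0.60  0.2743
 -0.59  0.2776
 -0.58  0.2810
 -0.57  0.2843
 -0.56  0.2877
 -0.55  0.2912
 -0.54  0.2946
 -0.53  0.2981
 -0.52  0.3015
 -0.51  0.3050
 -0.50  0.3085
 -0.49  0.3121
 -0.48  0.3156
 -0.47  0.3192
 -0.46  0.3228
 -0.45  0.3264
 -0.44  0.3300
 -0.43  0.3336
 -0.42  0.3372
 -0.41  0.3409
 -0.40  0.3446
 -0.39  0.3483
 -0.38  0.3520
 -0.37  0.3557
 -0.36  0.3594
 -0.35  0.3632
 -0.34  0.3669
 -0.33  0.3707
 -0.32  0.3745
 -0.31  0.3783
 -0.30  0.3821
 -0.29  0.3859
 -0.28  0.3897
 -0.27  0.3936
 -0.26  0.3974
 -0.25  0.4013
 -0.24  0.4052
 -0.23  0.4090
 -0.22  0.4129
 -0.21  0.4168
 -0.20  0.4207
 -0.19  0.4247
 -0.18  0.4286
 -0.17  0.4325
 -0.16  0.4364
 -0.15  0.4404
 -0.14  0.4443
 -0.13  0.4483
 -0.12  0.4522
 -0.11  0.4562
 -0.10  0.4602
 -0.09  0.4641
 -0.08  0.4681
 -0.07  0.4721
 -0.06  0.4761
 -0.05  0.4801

T = 1;  σ√T = 0.5000
ln(S/K) + (r + σ²/2)T = ln(200/250) + (0.055 + 0.5²/2)·1 = -0.2231 + 0.1800 = -0.0431
d₁ = -0.0431 / 0.5000 = -0.0863 ≈ -0.09
d₂ = d₁ − σ√T = -0.0863 − 0.5000 = -0.5863 ≈ -0.59
exp(−rT) = exp(−0.055·1) = 0.9465
N(d₁) = N(-0.09) = 0.4641;  N(d₂) = N(-0.59) = 0.2776
C = 200·0.4641 − 250·0.9465·0.2776 = 92.8200 − 65.6871 = 27.1329

€27.13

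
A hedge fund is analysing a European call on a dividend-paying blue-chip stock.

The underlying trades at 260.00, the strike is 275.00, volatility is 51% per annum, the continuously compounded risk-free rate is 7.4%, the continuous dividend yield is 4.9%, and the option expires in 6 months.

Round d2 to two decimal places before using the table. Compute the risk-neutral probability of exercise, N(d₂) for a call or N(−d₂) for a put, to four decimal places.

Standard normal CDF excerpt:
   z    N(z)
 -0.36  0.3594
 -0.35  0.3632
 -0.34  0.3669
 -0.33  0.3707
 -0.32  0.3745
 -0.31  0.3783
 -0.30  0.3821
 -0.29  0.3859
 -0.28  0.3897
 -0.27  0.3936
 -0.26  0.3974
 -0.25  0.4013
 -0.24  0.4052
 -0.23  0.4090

0.3821

σ√T = 0.51·√0.5 = 0.3606
d₁ = [ln(260/275) + (0.074 − 0.049 + 0.51²/2)·0.5] / 0.3606 = [-0.0561 + 0.0775] / 0.3606 = 0.0594 ⇒ 0.06
d₂ = d₁ − σ√T = 0.0594 − 0.3606 = -0.3012 ⇒ -0.30
Risk-neutral Pr[S_T > K] = N(d₂) = N(-0.30) = 0.3821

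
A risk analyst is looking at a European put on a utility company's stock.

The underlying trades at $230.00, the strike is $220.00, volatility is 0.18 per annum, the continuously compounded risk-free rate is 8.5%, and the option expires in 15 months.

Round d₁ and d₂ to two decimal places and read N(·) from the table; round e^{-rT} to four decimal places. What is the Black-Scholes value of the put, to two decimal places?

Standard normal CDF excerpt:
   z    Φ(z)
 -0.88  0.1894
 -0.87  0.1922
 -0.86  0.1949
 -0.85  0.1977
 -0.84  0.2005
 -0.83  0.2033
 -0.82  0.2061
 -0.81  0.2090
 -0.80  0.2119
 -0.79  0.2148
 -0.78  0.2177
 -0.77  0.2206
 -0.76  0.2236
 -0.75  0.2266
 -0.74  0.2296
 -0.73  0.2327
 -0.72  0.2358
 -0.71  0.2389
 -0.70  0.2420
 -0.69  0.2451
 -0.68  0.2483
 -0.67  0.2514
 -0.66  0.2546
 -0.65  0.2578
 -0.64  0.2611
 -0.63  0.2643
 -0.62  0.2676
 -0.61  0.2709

T = 1.25;  σ√T = 0.2012
d₁ = [ln(230/220) + (0.085 + 0.18²/2)·1.25] / 0.2012 = [0.0445 + 0.1265] / 0.2012 = 0.8495 which rounds to 0.85
d₂ = d₁ − σ√T = 0.8495 − 0.2012 = 0.6482 which rounds to 0.65
exp(−rT) = exp(−0.085·1.25) = 0.8992
P = 220·0.8992·N(-0.65) − 230·N(-0.85) = 220·0.8992·0.2578 − 230·0.1977 = 50.9990 − 45.4710 = 5.5280

$5.53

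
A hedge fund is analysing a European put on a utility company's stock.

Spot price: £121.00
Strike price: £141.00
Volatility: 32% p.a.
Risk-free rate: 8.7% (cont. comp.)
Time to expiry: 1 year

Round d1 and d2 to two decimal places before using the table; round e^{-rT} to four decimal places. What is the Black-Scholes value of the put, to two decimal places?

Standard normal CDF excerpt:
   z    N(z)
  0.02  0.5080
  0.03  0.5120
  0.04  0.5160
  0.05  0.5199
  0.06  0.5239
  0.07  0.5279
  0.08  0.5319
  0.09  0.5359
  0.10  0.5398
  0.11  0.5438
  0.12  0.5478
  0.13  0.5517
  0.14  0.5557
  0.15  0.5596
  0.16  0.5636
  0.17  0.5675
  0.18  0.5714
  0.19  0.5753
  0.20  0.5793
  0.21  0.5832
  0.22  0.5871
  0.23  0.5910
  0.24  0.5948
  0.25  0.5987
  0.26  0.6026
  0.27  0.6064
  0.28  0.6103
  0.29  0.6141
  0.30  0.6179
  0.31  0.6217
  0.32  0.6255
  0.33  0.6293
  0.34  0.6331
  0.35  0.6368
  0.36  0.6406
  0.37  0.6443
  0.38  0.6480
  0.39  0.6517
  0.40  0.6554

σ√T = 0.32 × 1.0000 = 0.3200
d₁ = [ln(121/141) + (0.087 + ½·0.32²)·1] / (σ√T) = (-0.1530 + 0.1382) / 0.3200 = -0.0462 → -0.05
d₂ = -0.0462 − 0.3200 = -0.3662 → -0.37
e^(−rT) = e^(−0.087·1) = 0.9167
P = 141·0.9167·N(0.37) − 121·N(0.05) = 141·0.9167·0.6443 − 121·0.5199 = 83.2788 − 62.9079 = 20.3709

£20.37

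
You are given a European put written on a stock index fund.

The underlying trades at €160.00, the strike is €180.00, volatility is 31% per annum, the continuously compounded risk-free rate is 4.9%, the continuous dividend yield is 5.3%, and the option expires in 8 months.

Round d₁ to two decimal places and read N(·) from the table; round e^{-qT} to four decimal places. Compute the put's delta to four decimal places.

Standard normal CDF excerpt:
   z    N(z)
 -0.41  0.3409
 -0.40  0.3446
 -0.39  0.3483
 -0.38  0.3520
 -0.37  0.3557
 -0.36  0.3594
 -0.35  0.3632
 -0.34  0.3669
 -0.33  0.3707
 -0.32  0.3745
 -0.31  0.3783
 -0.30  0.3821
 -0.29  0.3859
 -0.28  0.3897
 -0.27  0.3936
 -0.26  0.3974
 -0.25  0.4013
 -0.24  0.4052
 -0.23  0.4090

-0.6147

σ√T = 0.31·√0.6667 = 0.2531
d₁ = [ln(160/180) + (0.049 − 0.053 + ½·0.31²)·0.6667] / (σ√T) = (-0.1178 + 0.0294) / 0.2531 = -0.3493 ≈ -0.35
N(d₁) = N(-0.35) = 0.3632
Δ_put = exp(−qT)·(N(d₁) − 1) = 0.9653·(0.3632 − 1) = -0.6147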